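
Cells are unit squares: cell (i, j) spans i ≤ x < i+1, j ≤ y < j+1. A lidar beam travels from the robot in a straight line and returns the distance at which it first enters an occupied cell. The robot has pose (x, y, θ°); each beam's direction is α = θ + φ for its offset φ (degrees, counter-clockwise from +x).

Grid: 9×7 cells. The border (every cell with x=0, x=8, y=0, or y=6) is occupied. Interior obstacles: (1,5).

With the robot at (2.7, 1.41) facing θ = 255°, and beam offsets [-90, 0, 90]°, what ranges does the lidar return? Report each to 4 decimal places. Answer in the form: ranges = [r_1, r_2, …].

beam 1: φ=-90°, α=165°
  direction (-0.9659, 0.2588); cell (2,1); t to first gridline: x 0.7247, y 2.2796 (then +1.0353 / +3.8637)
    (1,1) via x @ 0.7247
    (0,1) via x @ 1.7600  # hit
  → r_1 = 1.7600
beam 2: φ=0°, α=255°
  direction (-0.2588, -0.9659); cell (2,1); t to first gridline: x 2.7046, y 0.4245 (then +3.8637 / +1.0353)
    (2,0) via y @ 0.4245  # hit
  → r_2 = 0.4245
beam 3: φ=90°, α=345°
  direction (0.9659, -0.2588); cell (2,1); t to first gridline: x 0.3106, y 1.5841 (then +1.0353 / +3.8637)
    (3,1) via x @ 0.3106
    (4,1) via x @ 1.3459
    (4,0) via y @ 1.5841  # hit
  → r_3 = 1.5841

ranges = [1.7600, 0.4245, 1.5841]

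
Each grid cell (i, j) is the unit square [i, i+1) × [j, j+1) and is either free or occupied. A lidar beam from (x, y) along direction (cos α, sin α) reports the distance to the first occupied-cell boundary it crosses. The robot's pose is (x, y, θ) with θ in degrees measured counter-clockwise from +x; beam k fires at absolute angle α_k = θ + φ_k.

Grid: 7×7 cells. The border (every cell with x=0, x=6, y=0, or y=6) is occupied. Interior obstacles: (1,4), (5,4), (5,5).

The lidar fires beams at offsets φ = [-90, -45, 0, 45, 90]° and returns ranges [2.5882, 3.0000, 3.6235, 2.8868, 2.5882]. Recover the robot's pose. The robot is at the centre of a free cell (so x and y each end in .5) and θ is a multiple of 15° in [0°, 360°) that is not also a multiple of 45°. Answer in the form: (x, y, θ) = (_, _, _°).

Candidates: 22 free-cell centres × 16 headings = 352 poses. Raycast each; keep the one whose scan matches to 4 dp.
  (4.5, 4.5, 330°): beam 1 = 4.0415 ≠ 2.5882 ✗
  (2.5, 3.5, 165°): beam 2 = 1.0000 ≠ 3.0000 ✗
  (3.5, 2.5, 150°): beam 1 = 3.0000 ≠ 2.5882 ✗
  …
  (3.5, 2.5, 105°): r_1=2.5882, r_2=3.0000, r_3=3.6235, r_4=2.8868, r_5=2.5882 — all match ✓
Only this pose fits every beam.

(x, y, θ) = (3.5, 2.5, 105°)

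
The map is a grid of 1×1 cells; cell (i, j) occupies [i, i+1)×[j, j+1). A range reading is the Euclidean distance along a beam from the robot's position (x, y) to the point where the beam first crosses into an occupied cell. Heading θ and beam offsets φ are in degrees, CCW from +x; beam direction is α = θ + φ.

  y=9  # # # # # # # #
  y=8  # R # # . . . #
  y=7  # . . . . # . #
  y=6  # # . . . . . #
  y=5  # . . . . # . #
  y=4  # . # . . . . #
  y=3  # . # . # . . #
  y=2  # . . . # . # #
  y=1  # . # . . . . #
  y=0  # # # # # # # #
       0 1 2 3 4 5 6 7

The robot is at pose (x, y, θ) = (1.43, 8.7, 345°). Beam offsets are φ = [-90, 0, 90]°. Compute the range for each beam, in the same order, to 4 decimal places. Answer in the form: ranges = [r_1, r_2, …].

beam 1: φ=-90°, α=255°
  direction (-0.2588, -0.9659); cell (1,8); t to first gridline: x 1.6614, y 0.7247 (then +3.8637 / +1.0353)
    (1,7) via y @ 0.7247
    (0,7) via x @ 1.6614  # hit
  → r_1 = 1.6614
beam 2: φ=0°, α=345°
  direction (0.9659, -0.2588); cell (1,8); t to first gridline: x 0.5901, y 2.7046 (then +1.0353 / +3.8637)
    (2,8) via x @ 0.5901  # hit
  → r_2 = 0.5901
beam 3: φ=90°, α=75°
  direction (0.2588, 0.9659); cell (1,8); t to first gridline: x 2.2023, y 0.3106 (then +3.8637 / +1.0353)
    (1,9) via y @ 0.3106  # hit
  → r_3 = 0.3106

ranges = [1.6614, 0.5901, 0.3106]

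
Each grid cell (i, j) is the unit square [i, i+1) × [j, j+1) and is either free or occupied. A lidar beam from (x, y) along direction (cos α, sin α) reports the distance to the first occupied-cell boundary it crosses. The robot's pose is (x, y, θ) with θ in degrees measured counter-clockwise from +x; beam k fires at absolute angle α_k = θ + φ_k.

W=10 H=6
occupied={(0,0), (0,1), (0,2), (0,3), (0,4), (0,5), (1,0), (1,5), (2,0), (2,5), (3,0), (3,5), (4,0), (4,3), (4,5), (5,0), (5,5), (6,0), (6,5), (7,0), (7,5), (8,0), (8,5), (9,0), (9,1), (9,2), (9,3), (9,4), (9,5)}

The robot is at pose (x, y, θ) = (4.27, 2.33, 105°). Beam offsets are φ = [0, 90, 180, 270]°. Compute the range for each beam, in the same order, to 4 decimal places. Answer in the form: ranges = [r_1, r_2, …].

ranges = [0.6936, 3.3854, 1.3769, 4.8969]

beam 1: φ=0°, α=105°
  direction (-0.2588, 0.9659); cell (4,2); t to first gridline: x 1.0432, y 0.6936 (then +3.8637 / +1.0353)
    (4,3) via y @ 0.6936  # hit
  → r_1 = 0.6936
beam 2: φ=90°, α=195°
  direction (-0.9659, -0.2588); cell (4,2); t to first gridline: x 0.2795, y 1.2750 (then +1.0353 / +3.8637)
    (3,2) via x @ 0.2795
    (3,1) via y @ 1.2750
    (2,1) via x @ 1.3148
    (1,1) via x @ 2.3501
    (0,1) via x @ 3.3854  # hit
  → r_2 = 3.3854
beam 3: φ=180°, α=285°
  direction (0.2588, -0.9659); cell (4,2); t to first gridline: x 2.8205, y 0.3416 (then +3.8637 / +1.0353)
    (4,1) via y @ 0.3416
    (4,0) via y @ 1.3769  # hit
  → r_3 = 1.3769
beam 4: φ=270°, α=15°
  direction (0.9659, 0.2588); cell (4,2); t to first gridline: x 0.7558, y 2.5887 (then +1.0353 / +3.8637)
    (5,2) via x @ 0.7558
    (6,2) via x @ 1.7910
    (6,3) via y @ 2.5887
    (7,3) via x @ 2.8263
    (8,3) via x @ 3.8616
    (9,3) via x @ 4.8969  # hit
  → r_4 = 4.8969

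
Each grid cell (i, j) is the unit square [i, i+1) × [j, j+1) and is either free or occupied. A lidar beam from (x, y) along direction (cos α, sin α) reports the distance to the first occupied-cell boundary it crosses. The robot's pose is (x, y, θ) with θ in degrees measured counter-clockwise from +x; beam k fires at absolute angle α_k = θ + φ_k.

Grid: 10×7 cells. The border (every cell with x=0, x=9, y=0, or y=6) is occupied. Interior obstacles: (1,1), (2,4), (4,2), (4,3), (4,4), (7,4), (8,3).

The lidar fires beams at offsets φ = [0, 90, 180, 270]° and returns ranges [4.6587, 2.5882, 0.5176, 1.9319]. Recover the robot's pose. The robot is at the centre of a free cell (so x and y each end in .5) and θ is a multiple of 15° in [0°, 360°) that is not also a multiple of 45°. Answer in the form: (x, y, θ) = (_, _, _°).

Enumerate (i+0.5, j+0.5, θ) over the 33 free cells and 16 admissible headings. For each, cast all 4 beams and compare to the given ranges.
  (8.5, 5.5, 105°): beam 1 = 0.5176 ≠ 4.6587 ✗
  (7.5, 1.5, 105°): beam 2 = 1.9319 ≠ 2.5882 ✗
  (3.5, 4.5, 30°): beam 1 = 0.5774 ≠ 4.6587 ✗
  (5.5, 3.5, 345°): beam 1 = 3.6235 ≠ 4.6587 ✗
  …
  (6.5, 5.5, 255°): r_1=4.6587, r_2=2.5882, r_3=0.5176, r_4=1.9319 — all match ✓
Unique over the lattice → pose = (6.5, 5.5, 255°).

(x, y, θ) = (6.5, 5.5, 255°)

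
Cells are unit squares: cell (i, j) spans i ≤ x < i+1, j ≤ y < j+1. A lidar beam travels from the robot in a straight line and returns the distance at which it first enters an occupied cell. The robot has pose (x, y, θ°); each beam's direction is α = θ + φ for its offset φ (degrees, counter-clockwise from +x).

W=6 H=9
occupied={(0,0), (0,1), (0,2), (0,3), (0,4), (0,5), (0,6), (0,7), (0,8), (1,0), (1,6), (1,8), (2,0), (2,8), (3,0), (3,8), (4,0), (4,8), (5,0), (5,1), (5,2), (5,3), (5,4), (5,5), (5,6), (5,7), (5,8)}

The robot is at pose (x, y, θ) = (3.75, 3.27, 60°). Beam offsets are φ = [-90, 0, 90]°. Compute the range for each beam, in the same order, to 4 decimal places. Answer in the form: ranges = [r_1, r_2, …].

ranges = [1.4434, 2.5000, 3.1754]

beam 1: φ=-90°, α=330°
  d=(0.8660,-0.5000)  start (3,3)  tX=0.2887 tY=0.5400  stride 1/|dx|=1.1547 1/|dy|=2.0000
    cross x-line → (4,3), t=0.2887
    cross y-line → (4,2), t=0.5400
    cross x-line → (5,2), t=1.4434 (wall)
  → r_1 = 1.4434
beam 2: φ=0°, α=60°
  d=(0.5000,0.8660)  start (3,3)  tX=0.5000 tY=0.8429  stride 1/|dx|=2.0000 1/|dy|=1.1547
    cross x-line → (4,3), t=0.5000
    cross y-line → (4,4), t=0.8429
    cross y-line → (4,5), t=1.9976
    cross x-line → (5,5), t=2.5000 (wall)
  → r_2 = 2.5000
beam 3: φ=90°, α=150°
  d=(-0.8660,0.5000)  start (3,3)  tX=0.8660 tY=1.4600  stride 1/|dx|=1.1547 1/|dy|=2.0000
    cross x-line → (2,3), t=0.8660
    cross y-line → (2,4), t=1.4600
    cross x-line → (1,4), t=2.0207
    cross x-line → (0,4), t=3.1754 (wall)
  → r_3 = 3.1754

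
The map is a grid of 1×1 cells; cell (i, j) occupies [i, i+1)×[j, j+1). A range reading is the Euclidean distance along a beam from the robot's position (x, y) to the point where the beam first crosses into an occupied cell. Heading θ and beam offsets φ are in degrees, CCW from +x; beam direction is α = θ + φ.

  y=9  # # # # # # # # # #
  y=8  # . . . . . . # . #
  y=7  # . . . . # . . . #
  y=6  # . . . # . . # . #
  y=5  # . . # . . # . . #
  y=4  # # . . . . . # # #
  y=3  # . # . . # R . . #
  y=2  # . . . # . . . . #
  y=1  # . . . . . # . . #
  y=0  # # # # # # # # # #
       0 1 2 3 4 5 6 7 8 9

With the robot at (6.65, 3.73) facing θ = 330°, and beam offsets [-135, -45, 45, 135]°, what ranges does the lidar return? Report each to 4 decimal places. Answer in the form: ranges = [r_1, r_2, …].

beam 1: φ=-135°, α=195°
  direction (-0.9659, -0.2588); cell (6,3); t to first gridline: x 0.6729, y 2.8205 (then +1.0353 / +3.8637)
    (5,3) via x @ 0.6729  # hit
  → r_1 = 0.6729
beam 2: φ=-45°, α=285°
  direction (0.2588, -0.9659); cell (6,3); t to first gridline: x 1.3523, y 0.7558 (then +3.8637 / +1.0353)
    (6,2) via y @ 0.7558
    (7,2) via x @ 1.3523
    (7,1) via y @ 1.7910
    (7,0) via y @ 2.8263  # hit
  → r_2 = 2.8263
beam 3: φ=45°, α=15°
  direction (0.9659, 0.2588); cell (6,3); t to first gridline: x 0.3623, y 1.0432 (then +1.0353 / +3.8637)
    (7,3) via x @ 0.3623
    (7,4) via y @ 1.0432  # hit
  → r_3 = 1.0432
beam 4: φ=135°, α=105°
  direction (-0.2588, 0.9659); cell (6,3); t to first gridline: x 2.5114, y 0.2795 (then +3.8637 / +1.0353)
    (6,4) via y @ 0.2795
    (6,5) via y @ 1.3148  # hit
  → r_4 = 1.3148

ranges = [0.6729, 2.8263, 1.0432, 1.3148]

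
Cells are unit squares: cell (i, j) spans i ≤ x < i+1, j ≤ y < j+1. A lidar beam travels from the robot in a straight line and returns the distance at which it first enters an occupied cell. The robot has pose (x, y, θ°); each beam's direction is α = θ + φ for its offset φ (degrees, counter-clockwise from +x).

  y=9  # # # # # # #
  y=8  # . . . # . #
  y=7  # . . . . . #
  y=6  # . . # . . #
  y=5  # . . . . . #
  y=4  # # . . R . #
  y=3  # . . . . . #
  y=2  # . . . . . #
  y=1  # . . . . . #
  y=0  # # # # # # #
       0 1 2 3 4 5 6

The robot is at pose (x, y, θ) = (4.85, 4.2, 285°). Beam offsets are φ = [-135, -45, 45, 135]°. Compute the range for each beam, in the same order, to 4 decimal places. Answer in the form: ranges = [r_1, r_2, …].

ranges = [4.4456, 3.6950, 1.3279, 2.3000]

beam 1: φ=-135°, α=150°
  direction (-0.8660, 0.5000); cell (4,4); t to first gridline: x 0.9815, y 1.6000 (then +1.1547 / +2.0000)
    (3,4) via x @ 0.9815
    (3,5) via y @ 1.6000
    (2,5) via x @ 2.1362
    (1,5) via x @ 3.2909
    (1,6) via y @ 3.6000
    (0,6) via x @ 4.4456  # hit
  → r_1 = 4.4456
beam 2: φ=-45°, α=240°
  direction (-0.5000, -0.8660); cell (4,4); t to first gridline: x 1.7000, y 0.2309 (then +2.0000 / +1.1547)
    (4,3) via y @ 0.2309
    (4,2) via y @ 1.3856
    (3,2) via x @ 1.7000
    (3,1) via y @ 2.5403
    (3,0) via y @ 3.6950  # hit
  → r_2 = 3.6950
beam 3: φ=45°, α=330°
  direction (0.8660, -0.5000); cell (4,4); t to first gridline: x 0.1732, y 0.4000 (then +1.1547 / +2.0000)
    (5,4) via x @ 0.1732
    (5,3) via y @ 0.4000
    (6,3) via x @ 1.3279  # hit
  → r_3 = 1.3279
beam 4: φ=135°, α=60°
  direction (0.5000, 0.8660); cell (4,4); t to first gridline: x 0.3000, y 0.9238 (then +2.0000 / +1.1547)
    (5,4) via x @ 0.3000
    (5,5) via y @ 0.9238
    (5,6) via y @ 2.0785
    (6,6) via x @ 2.3000  # hit
  → r_4 = 2.3000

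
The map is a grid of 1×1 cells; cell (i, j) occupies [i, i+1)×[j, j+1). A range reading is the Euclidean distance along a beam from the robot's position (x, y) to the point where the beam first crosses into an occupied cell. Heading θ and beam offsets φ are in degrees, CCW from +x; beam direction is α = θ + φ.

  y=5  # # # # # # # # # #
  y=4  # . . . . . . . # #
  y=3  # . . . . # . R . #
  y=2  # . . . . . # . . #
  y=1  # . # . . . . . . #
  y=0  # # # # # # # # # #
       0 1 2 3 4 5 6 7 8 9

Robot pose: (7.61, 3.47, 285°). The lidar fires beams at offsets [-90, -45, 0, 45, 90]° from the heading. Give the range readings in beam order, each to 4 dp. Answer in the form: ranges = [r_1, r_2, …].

ranges = [1.6668, 1.2200, 2.5571, 1.6050, 1.4390]

beam 1: φ=-90°, α=195°
  dir = (cos 195°, sin 195°) = (-0.9659, -0.2588); from cell (7,3)
  next x-line at t=0.6315, next y-line at t=1.8159; Δt_x=1.0353, Δt_y=3.8637
    x: enter (6,3) at t=0.6315
    x: enter (5,3) at t=1.6668 ← occupied
  → r_1 = 1.6668
beam 2: φ=-45°, α=240°
  dir = (cos 240°, sin 240°) = (-0.5000, -0.8660); from cell (7,3)
  next x-line at t=1.2200, next y-line at t=0.5427; Δt_x=2.0000, Δt_y=1.1547
    y: enter (7,2) at t=0.5427
    x: enter (6,2) at t=1.2200 ← occupied
  → r_2 = 1.2200
beam 3: φ=0°, α=285°
  dir = (cos 285°, sin 285°) = (0.2588, -0.9659); from cell (7,3)
  next x-line at t=1.5068, next y-line at t=0.4866; Δt_x=3.8637, Δt_y=1.0353
    y: enter (7,2) at t=0.4866
    x: enter (8,2) at t=1.5068
    y: enter (8,1) at t=1.5219
    y: enter (8,0) at t=2.5571 ← occupied
  → r_3 = 2.5571
beam 4: φ=45°, α=330°
  dir = (cos 330°, sin 330°) = (0.8660, -0.5000); from cell (7,3)
  next x-line at t=0.4503, next y-line at t=0.9400; Δt_x=1.1547, Δt_y=2.0000
    x: enter (8,3) at t=0.4503
    y: enter (8,2) at t=0.9400
    x: enter (9,2) at t=1.6050 ← occupied
  → r_4 = 1.6050
beam 5: φ=90°, α=15°
  dir = (cos 15°, sin 15°) = (0.9659, 0.2588); from cell (7,3)
  next x-line at t=0.4038, next y-line at t=2.0478; Δt_x=1.0353, Δt_y=3.8637
    x: enter (8,3) at t=0.4038
    x: enter (9,3) at t=1.4390 ← occupied
  → r_5 = 1.4390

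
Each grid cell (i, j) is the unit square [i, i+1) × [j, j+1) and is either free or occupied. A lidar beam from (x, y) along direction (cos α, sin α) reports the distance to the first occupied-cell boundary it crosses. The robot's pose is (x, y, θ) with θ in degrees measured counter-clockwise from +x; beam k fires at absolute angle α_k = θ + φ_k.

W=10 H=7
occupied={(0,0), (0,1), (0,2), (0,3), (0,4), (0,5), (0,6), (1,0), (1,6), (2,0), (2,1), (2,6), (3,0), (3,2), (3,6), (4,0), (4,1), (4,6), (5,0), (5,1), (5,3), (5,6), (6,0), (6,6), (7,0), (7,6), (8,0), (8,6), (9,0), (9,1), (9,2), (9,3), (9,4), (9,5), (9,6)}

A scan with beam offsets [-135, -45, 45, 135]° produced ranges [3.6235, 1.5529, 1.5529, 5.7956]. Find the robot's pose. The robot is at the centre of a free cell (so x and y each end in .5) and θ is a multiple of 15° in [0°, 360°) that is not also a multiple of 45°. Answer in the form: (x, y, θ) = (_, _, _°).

(x, y, θ) = (7.5, 4.5, 30°)

The pose lattice has 35·16 = 560 candidates. Test each by forward raycasting.
  (2.5, 3.5, 240°): beam 1 = 2.5882 ≠ 3.6235 ✗
  (7.5, 3.5, 255°): beam 1 = 2.8868 ≠ 3.6235 ✗
  (5.5, 2.5, 75°): beam 1 = 0.5774 ≠ 3.6235 ✗
  …
  (7.5, 4.5, 30°): r_1=3.6235, r_2=1.5529, r_3=1.5529, r_4=5.7956 — all match ✓
Only this pose fits every beam.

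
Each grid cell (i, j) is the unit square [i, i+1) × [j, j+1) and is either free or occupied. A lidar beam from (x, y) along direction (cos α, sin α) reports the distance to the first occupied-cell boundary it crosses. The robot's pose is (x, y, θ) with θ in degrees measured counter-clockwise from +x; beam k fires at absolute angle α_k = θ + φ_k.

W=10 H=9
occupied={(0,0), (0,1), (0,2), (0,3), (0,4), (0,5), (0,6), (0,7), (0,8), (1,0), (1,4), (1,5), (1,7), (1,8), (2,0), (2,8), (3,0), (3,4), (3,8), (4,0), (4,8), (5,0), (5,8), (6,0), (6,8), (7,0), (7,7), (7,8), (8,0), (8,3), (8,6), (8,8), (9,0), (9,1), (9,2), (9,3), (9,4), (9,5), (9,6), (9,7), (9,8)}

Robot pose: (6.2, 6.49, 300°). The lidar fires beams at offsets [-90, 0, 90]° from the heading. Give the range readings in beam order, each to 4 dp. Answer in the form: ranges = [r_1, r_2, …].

beam 1: φ=-90°, α=210°
  cosα=-0.8660 sinα=-0.5000 | (6,6) | tMaxX 0.2309 tMaxY 0.9800 | tΔX 1.1547 tΔY 2.0000
    t=0.2309 [x] (5,6)
    t=0.9800 [y] (5,5)
    t=1.3856 [x] (4,5)
    t=2.5403 [x] (3,5)
    t=2.9800 [y] (3,4) — stop
  → r_1 = 2.9800
beam 2: φ=0°, α=300°
  cosα=0.5000 sinα=-0.8660 | (6,6) | tMaxX 1.6000 tMaxY 0.5658 | tΔX 2.0000 tΔY 1.1547
    t=0.5658 [y] (6,5)
    t=1.6000 [x] (7,5)
    t=1.7205 [y] (7,4)
    t=2.8752 [y] (7,3)
    t=3.6000 [x] (8,3) — stop
  → r_2 = 3.6000
beam 3: φ=90°, α=30°
  cosα=0.8660 sinα=0.5000 | (6,6) | tMaxX 0.9238 tMaxY 1.0200 | tΔX 1.1547 tΔY 2.0000
    t=0.9238 [x] (7,6)
    t=1.0200 [y] (7,7) — stop
  → r_3 = 1.0200

ranges = [2.9800, 3.6000, 1.0200]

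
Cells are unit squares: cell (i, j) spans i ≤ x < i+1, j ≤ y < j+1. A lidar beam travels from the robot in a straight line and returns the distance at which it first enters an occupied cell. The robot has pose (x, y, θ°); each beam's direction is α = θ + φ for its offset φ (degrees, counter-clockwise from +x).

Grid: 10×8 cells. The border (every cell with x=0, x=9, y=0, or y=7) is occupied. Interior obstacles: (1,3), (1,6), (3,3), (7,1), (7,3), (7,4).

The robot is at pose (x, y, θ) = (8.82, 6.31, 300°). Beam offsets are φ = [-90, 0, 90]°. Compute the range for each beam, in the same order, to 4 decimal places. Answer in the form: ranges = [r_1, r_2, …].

ranges = [5.5657, 0.3600, 0.2078]

beam 1: φ=-90°, α=210°
  dir = (cos 210°, sin 210°) = (-0.8660, -0.5000); from cell (8,6)
  next x-line at t=0.9469, next y-line at t=0.6200; Δt_x=1.1547, Δt_y=2.0000
    y: enter (8,5) at t=0.6200
    x: enter (7,5) at t=0.9469
    x: enter (6,5) at t=2.1016
    y: enter (6,4) at t=2.6200
    x: enter (5,4) at t=3.2563
    x: enter (4,4) at t=4.4110
    y: enter (4,3) at t=4.6200
    x: enter (3,3) at t=5.5657 ← occupied
  → r_1 = 5.5657
beam 2: φ=0°, α=300°
  dir = (cos 300°, sin 300°) = (0.5000, -0.8660); from cell (8,6)
  next x-line at t=0.3600, next y-line at t=0.3580; Δt_x=2.0000, Δt_y=1.1547
    y: enter (8,5) at t=0.3580
    x: enter (9,5) at t=0.3600 ← occupied
  → r_2 = 0.3600
beam 3: φ=90°, α=30°
  dir = (cos 30°, sin 30°) = (0.8660, 0.5000); from cell (8,6)
  next x-line at t=0.2078, next y-line at t=1.3800; Δt_x=1.1547, Δt_y=2.0000
    x: enter (9,6) at t=0.2078 ← occupied
  → r_3 = 0.2078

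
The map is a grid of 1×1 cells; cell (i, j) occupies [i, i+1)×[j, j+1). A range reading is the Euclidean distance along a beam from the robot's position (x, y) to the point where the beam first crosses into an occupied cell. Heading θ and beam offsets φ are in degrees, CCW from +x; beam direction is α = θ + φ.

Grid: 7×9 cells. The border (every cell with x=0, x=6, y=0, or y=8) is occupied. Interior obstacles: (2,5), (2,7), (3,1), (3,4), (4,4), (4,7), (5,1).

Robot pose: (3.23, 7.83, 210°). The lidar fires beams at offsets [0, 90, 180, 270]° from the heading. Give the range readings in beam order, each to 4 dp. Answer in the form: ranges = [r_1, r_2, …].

beam 1: φ=0°, α=210°
  dir = (cos 210°, sin 210°) = (-0.8660, -0.5000); from cell (3,7)
  next x-line at t=0.2656, next y-line at t=1.6600; Δt_x=1.1547, Δt_y=2.0000
    x: enter (2,7) at t=0.2656 ← occupied
  → r_1 = 0.2656
beam 2: φ=90°, α=300°
  dir = (cos 300°, sin 300°) = (0.5000, -0.8660); from cell (3,7)
  next x-line at t=1.5400, next y-line at t=0.9584; Δt_x=2.0000, Δt_y=1.1547
    y: enter (3,6) at t=0.9584
    x: enter (4,6) at t=1.5400
    y: enter (4,5) at t=2.1131
    y: enter (4,4) at t=3.2678 ← occupied
  → r_2 = 3.2678
beam 3: φ=180°, α=30°
  dir = (cos 30°, sin 30°) = (0.8660, 0.5000); from cell (3,7)
  next x-line at t=0.8891, next y-line at t=0.3400; Δt_x=1.1547, Δt_y=2.0000
    y: enter (3,8) at t=0.3400 ← occupied
  → r_3 = 0.3400
beam 4: φ=270°, α=120°
  dir = (cos 120°, sin 120°) = (-0.5000, 0.8660); from cell (3,7)
  next x-line at t=0.4600, next y-line at t=0.1963; Δt_x=2.0000, Δt_y=1.1547
    y: enter (3,8) at t=0.1963 ← occupied
  → r_4 = 0.1963

ranges = [0.2656, 3.2678, 0.3400, 0.1963]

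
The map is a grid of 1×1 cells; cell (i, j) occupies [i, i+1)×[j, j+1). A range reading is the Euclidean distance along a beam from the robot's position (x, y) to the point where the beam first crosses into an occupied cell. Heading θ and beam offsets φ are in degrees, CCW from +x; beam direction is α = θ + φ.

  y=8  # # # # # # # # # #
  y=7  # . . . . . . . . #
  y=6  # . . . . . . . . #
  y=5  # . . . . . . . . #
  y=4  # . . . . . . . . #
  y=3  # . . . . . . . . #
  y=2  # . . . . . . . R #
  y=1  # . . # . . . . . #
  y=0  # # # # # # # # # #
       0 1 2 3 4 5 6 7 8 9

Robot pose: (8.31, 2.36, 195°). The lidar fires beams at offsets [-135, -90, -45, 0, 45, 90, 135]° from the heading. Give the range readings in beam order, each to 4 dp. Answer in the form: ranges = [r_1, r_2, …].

beam 1: φ=-135°, α=60°
  cosα=0.5000 sinα=0.8660 | (8,2) | tMaxX 1.3800 tMaxY 0.7390 | tΔX 2.0000 tΔY 1.1547
    t=0.7390 [y] (8,3)
    t=1.3800 [x] (9,3) — stop
  → r_1 = 1.3800
beam 2: φ=-90°, α=105°
  cosα=-0.2588 sinα=0.9659 | (8,2) | tMaxX 1.1977 tMaxY 0.6626 | tΔX 3.8637 tΔY 1.0353
    t=0.6626 [y] (8,3)
    t=1.1977 [x] (7,3)
    t=1.6979 [y] (7,4)
    t=2.7331 [y] (7,5)
    t=3.7684 [y] (7,6)
    t=4.8037 [y] (7,7)
    t=5.0615 [x] (6,7)
    t=5.8390 [y] (6,8) — stop
  → r_2 = 5.8390
beam 3: φ=-45°, α=150°
  cosα=-0.8660 sinα=0.5000 | (8,2) | tMaxX 0.3580 tMaxY 1.2800 | tΔX 1.1547 tΔY 2.0000
    t=0.3580 [x] (7,2)
    t=1.2800 [y] (7,3)
    t=1.5127 [x] (6,3)
    t=2.6674 [x] (5,3)
    t=3.2800 [y] (5,4)
    t=3.8221 [x] (4,4)
    t=4.9768 [x] (3,4)
    t=5.2800 [y] (3,5)
    t=6.1315 [x] (2,5)
    t=7.2800 [y] (2,6)
    t=7.2862 [x] (1,6)
    t=8.4409 [x] (0,6) — stop
  → r_3 = 8.4409
beam 4: φ=0°, α=195°
  cosα=-0.9659 sinα=-0.2588 | (8,2) | tMaxX 0.3209 tMaxY 1.3909 | tΔX 1.0353 tΔY 3.8637
    t=0.3209 [x] (7,2)
    t=1.3562 [x] (6,2)
    t=1.3909 [y] (6,1)
    t=2.3915 [x] (5,1)
    t=3.4268 [x] (4,1)
    t=4.4620 [x] (3,1) — stop
  → r_4 = 4.4620
beam 5: φ=45°, α=240°
  cosα=-0.5000 sinα=-0.8660 | (8,2) | tMaxX 0.6200 tMaxY 0.4157 | tΔX 2.0000 tΔY 1.1547
    t=0.4157 [y] (8,1)
    t=0.6200 [x] (7,1)
    t=1.5704 [y] (7,0) — stop
  → r_5 = 1.5704
beam 6: φ=90°, α=285°
  cosα=0.2588 sinα=-0.9659 | (8,2) | tMaxX 2.6660 tMaxY 0.3727 | tΔX 3.8637 tΔY 1.0353
    t=0.3727 [y] (8,1)
    t=1.4080 [y] (8,0) — stop
  → r_6 = 1.4080
beam 7: φ=135°, α=330°
  cosα=0.8660 sinα=-0.5000 | (8,2) | tMaxX 0.7967 tMaxY 0.7200 | tΔX 1.1547 tΔY 2.0000
    t=0.7200 [y] (8,1)
    t=0.7967 [x] (9,1) — stop
  → r_7 = 0.7967

ranges = [1.3800, 5.8390, 8.4409, 4.4620, 1.5704, 1.4080, 0.7967]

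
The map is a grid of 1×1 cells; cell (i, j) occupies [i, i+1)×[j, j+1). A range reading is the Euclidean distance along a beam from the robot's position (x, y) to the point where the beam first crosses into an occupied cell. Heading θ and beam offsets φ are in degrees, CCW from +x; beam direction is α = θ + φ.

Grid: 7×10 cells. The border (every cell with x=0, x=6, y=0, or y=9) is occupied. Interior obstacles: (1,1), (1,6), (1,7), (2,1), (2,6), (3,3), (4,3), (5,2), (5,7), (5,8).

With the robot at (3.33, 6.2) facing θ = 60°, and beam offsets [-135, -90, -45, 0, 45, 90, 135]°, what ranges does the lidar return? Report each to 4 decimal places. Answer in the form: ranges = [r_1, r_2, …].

ranges = [2.2776, 3.0831, 2.7642, 3.2332, 2.8988, 0.3811, 0.3416]

beam 1: φ=-135°, α=285°
  direction (0.2588, -0.9659); cell (3,6); t to first gridline: x 2.5887, y 0.2071 (then +3.8637 / +1.0353)
    (3,5) via y @ 0.2071
    (3,4) via y @ 1.2423
    (3,3) via y @ 2.2776  # hit
  → r_1 = 2.2776
beam 2: φ=-90°, α=330°
  direction (0.8660, -0.5000); cell (3,6); t to first gridline: x 0.7736, y 0.4000 (then +1.1547 / +2.0000)
    (3,5) via y @ 0.4000
    (4,5) via x @ 0.7736
    (5,5) via x @ 1.9283
    (5,4) via y @ 2.4000
    (6,4) via x @ 3.0831  # hit
  → r_2 = 3.0831
beam 3: φ=-45°, α=15°
  direction (0.9659, 0.2588); cell (3,6); t to first gridline: x 0.6936, y 3.0910 (then +1.0353 / +3.8637)
    (4,6) via x @ 0.6936
    (5,6) via x @ 1.7289
    (6,6) via x @ 2.7642  # hit
  → r_3 = 2.7642
beam 4: φ=0°, α=60°
  direction (0.5000, 0.8660); cell (3,6); t to first gridline: x 1.3400, y 0.9238 (then +2.0000 / +1.1547)
    (3,7) via y @ 0.9238
    (4,7) via x @ 1.3400
    (4,8) via y @ 2.0785
    (4,9) via y @ 3.2332  # hit
  → r_4 = 3.2332
beam 5: φ=45°, α=105°
  direction (-0.2588, 0.9659); cell (3,6); t to first gridline: x 1.2750, y 0.8282 (then +3.8637 / +1.0353)
    (3,7) via y @ 0.8282
    (2,7) via x @ 1.2750
    (2,8) via y @ 1.8635
    (2,9) via y @ 2.8988  # hit
  → r_5 = 2.8988
beam 6: φ=90°, α=150°
  direction (-0.8660, 0.5000); cell (3,6); t to first gridline: x 0.3811, y 1.6000 (then +1.1547 / +2.0000)
    (2,6) via x @ 0.3811  # hit
  → r_6 = 0.3811
beam 7: φ=135°, α=195°
  direction (-0.9659, -0.2588); cell (3,6); t to first gridline: x 0.3416, y 0.7727 (then +1.0353 / +3.8637)
    (2,6) via x @ 0.3416  # hit
  → r_7 = 0.3416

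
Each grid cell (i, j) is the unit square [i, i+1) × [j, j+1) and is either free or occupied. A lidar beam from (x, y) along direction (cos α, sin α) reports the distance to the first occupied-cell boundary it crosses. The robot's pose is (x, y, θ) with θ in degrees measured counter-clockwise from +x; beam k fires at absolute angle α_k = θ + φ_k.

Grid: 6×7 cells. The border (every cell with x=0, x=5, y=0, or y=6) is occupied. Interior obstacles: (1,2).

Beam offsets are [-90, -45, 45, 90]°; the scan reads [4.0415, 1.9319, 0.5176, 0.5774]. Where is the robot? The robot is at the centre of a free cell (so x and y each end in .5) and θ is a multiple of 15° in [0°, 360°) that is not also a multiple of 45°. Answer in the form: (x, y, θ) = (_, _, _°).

Enumerate (i+0.5, j+0.5, θ) over the 19 free cells and 16 admissible headings. For each, cast all 4 beams and compare to the given ranges.
  (3.5, 2.5, 330°): beam 1 = 1.7321 ≠ 4.0415 ✗
  (2.5, 1.5, 105°): beam 1 = 2.5882 ≠ 4.0415 ✗
  (2.5, 4.5, 105°): beam 1 = 2.5882 ≠ 4.0415 ✗
  …
  (1.5, 5.5, 60°): r_1=4.0415, r_2=1.9319, r_3=0.5176, r_4=0.5774 — all match ✓
Unique over the lattice → pose = (1.5, 5.5, 60°).

(x, y, θ) = (1.5, 5.5, 60°)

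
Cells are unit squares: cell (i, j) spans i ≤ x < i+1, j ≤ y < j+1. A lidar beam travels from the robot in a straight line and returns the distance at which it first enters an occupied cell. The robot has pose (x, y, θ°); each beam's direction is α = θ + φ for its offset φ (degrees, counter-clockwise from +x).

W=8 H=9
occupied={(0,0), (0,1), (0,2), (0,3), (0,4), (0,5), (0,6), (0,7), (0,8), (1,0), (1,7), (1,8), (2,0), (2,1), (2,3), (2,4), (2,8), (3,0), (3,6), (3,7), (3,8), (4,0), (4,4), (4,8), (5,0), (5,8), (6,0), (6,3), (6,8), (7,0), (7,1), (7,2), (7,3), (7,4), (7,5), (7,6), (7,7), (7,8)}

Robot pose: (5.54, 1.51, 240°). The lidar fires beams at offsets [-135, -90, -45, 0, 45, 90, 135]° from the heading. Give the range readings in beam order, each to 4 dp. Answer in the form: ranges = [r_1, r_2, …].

beam 1: φ=-135°, α=105°
  direction (-0.2588, 0.9659); cell (5,1); t to first gridline: x 2.0864, y 0.5073 (then +3.8637 / +1.0353)
    (5,2) via y @ 0.5073
    (5,3) via y @ 1.5426
    (4,3) via x @ 2.0864
    (4,4) via y @ 2.5778  # hit
  → r_1 = 2.5778
beam 2: φ=-90°, α=150°
  direction (-0.8660, 0.5000); cell (5,1); t to first gridline: x 0.6235, y 0.9800 (then +1.1547 / +2.0000)
    (4,1) via x @ 0.6235
    (4,2) via y @ 0.9800
    (3,2) via x @ 1.7782
    (2,2) via x @ 2.9329
    (2,3) via y @ 2.9800  # hit
  → r_2 = 2.9800
beam 3: φ=-45°, α=195°
  direction (-0.9659, -0.2588); cell (5,1); t to first gridline: x 0.5590, y 1.9705 (then +1.0353 / +3.8637)
    (4,1) via x @ 0.5590
    (3,1) via x @ 1.5943
    (3,0) via y @ 1.9705  # hit
  → r_3 = 1.9705
beam 4: φ=0°, α=240°
  direction (-0.5000, -0.8660); cell (5,1); t to first gridline: x 1.0800, y 0.5889 (then +2.0000 / +1.1547)
    (5,0) via y @ 0.5889  # hit
  → r_4 = 0.5889
beam 5: φ=45°, α=285°
  direction (0.2588, -0.9659); cell (5,1); t to first gridline: x 1.7773, y 0.5280 (then +3.8637 / +1.0353)
    (5,0) via y @ 0.5280  # hit
  → r_5 = 0.5280
beam 6: φ=90°, α=330°
  direction (0.8660, -0.5000); cell (5,1); t to first gridline: x 0.5312, y 1.0200 (then +1.1547 / +2.0000)
    (6,1) via x @ 0.5312
    (6,0) via y @ 1.0200  # hit
  → r_6 = 1.0200
beam 7: φ=135°, α=15°
  direction (0.9659, 0.2588); cell (5,1); t to first gridline: x 0.4762, y 1.8932 (then +1.0353 / +3.8637)
    (6,1) via x @ 0.4762
    (7,1) via x @ 1.5115  # hit
  → r_7 = 1.5115

ranges = [2.5778, 2.9800, 1.9705, 0.5889, 0.5280, 1.0200, 1.5115]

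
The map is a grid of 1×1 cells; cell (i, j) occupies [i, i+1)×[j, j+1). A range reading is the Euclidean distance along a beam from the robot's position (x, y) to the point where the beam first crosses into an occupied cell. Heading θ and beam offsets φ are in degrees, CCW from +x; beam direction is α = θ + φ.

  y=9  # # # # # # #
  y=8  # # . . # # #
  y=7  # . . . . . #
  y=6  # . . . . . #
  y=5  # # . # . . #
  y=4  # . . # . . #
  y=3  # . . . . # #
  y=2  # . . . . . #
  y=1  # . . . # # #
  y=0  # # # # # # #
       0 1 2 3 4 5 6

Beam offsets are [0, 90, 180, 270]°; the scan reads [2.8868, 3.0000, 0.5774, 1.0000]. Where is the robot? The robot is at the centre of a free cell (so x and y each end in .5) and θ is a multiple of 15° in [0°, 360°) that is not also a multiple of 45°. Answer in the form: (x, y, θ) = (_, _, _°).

The pose lattice has 31·16 = 496 candidates. Test each by forward raycasting.
  (5.5, 5.5, 345°): beam 1 = 0.5176 ≠ 2.8868 ✗
  (5.5, 2.5, 165°): beam 1 = 4.6587 ≠ 2.8868 ✗
  (5.5, 7.5, 300°): beam 1 = 1.0000 ≠ 2.8868 ✗
  (5.5, 7.5, 240°): beam 1 = 3.0000 ≠ 2.8868 ✗
  …
  (1.5, 2.5, 330°): r_1=2.8868, r_2=3.0000, r_3=0.5774, r_4=1.0000 — all match ✓
Only this pose fits every beam.

(x, y, θ) = (1.5, 2.5, 330°)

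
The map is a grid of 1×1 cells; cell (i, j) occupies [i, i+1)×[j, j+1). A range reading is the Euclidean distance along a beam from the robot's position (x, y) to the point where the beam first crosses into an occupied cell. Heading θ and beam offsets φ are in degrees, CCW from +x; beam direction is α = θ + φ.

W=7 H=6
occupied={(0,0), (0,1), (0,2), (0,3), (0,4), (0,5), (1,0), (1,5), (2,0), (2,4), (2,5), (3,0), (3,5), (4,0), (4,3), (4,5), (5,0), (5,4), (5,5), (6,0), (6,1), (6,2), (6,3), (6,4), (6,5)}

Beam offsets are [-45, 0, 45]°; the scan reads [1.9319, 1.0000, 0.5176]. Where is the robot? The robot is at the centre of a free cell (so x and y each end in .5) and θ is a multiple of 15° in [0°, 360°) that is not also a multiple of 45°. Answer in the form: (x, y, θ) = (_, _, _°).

Candidates: 17 free-cell centres × 16 headings = 272 poses. Raycast each; keep the one whose scan matches to 4 dp.
  (2.5, 3.5, 300°): beam 1 = 2.5882 ≠ 1.9319 ✗
  (1.5, 3.5, 210°): beam 1 = 0.5176 ≠ 1.9319 ✗
  (1.5, 3.5, 345°): beam 1 = 2.8868 ≠ 1.9319 ✗
  (3.5, 2.5, 165°): beam 1 = 1.7321 ≠ 1.9319 ✗
  (4.5, 4.5, 210°): beam 1 = 1.5529 ≠ 1.9319 ✗
  …
  (1.5, 2.5, 120°): r_1=1.9319, r_2=1.0000, r_3=0.5176 — all match ✓
No second candidate reproduces the full scan.

(x, y, θ) = (1.5, 2.5, 120°)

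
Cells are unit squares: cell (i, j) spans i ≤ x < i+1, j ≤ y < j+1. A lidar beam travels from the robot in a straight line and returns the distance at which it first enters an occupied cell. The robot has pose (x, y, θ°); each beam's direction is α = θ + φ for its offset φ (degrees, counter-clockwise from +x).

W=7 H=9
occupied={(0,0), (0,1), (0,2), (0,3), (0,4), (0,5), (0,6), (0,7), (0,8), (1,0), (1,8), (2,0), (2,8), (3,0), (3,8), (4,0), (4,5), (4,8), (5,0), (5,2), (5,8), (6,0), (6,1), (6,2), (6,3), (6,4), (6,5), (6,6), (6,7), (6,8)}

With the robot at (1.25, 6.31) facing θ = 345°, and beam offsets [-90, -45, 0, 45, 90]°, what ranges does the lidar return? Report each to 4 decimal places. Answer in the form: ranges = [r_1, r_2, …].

ranges = [0.9659, 6.1315, 2.8470, 3.3800, 1.7496]

beam 1: φ=-90°, α=255°
  cosα=-0.2588 sinα=-0.9659 | (1,6) | tMaxX 0.9659 tMaxY 0.3209 | tΔX 3.8637 tΔY 1.0353
    t=0.3209 [y] (1,5)
    t=0.9659 [x] (0,5) — stop
  → r_1 = 0.9659
beam 2: φ=-45°, α=300°
  cosα=0.5000 sinα=-0.8660 | (1,6) | tMaxX 1.5000 tMaxY 0.3580 | tΔX 2.0000 tΔY 1.1547
    t=0.3580 [y] (1,5)
    t=1.5000 [x] (2,5)
    t=1.5127 [y] (2,4)
    t=2.6674 [y] (2,3)
    t=3.5000 [x] (3,3)
    t=3.8221 [y] (3,2)
    t=4.9768 [y] (3,1)
    t=5.5000 [x] (4,1)
    t=6.1315 [y] (4,0) — stop
  → r_2 = 6.1315
beam 3: φ=0°, α=345°
  cosα=0.9659 sinα=-0.2588 | (1,6) | tMaxX 0.7765 tMaxY 1.1977 | tΔX 1.0353 tΔY 3.8637
    t=0.7765 [x] (2,6)
    t=1.1977 [y] (2,5)
    t=1.8117 [x] (3,5)
    t=2.8470 [x] (4,5) — stop
  → r_3 = 2.8470
beam 4: φ=45°, α=30°
  cosα=0.8660 sinα=0.5000 | (1,6) | tMaxX 0.8660 tMaxY 1.3800 | tΔX 1.1547 tΔY 2.0000
    t=0.8660 [x] (2,6)
    t=1.3800 [y] (2,7)
    t=2.0207 [x] (3,7)
    t=3.1754 [x] (4,7)
    t=3.3800 [y] (4,8) — stop
  → r_4 = 3.3800
beam 5: φ=90°, α=75°
  cosα=0.2588 sinα=0.9659 | (1,6) | tMaxX 2.8978 tMaxY 0.7143 | tΔX 3.8637 tΔY 1.0353
    t=0.7143 [y] (1,7)
    t=1.7496 [y] (1,8) — stop
  → r_5 = 1.7496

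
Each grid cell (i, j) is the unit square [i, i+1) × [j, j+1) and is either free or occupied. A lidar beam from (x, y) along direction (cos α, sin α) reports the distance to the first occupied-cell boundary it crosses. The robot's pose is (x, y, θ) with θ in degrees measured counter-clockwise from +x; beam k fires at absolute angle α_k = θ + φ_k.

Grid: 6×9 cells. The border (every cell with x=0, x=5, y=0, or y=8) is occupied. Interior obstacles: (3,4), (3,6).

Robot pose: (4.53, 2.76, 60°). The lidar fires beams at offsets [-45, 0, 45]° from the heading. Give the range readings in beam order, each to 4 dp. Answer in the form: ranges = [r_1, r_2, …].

ranges = [0.4866, 0.9400, 2.0478]

beam 1: φ=-45°, α=15°
  direction (0.9659, 0.2588); cell (4,2); t to first gridline: x 0.4866, y 0.9273 (then +1.0353 / +3.8637)
    (5,2) via x @ 0.4866  # hit
  → r_1 = 0.4866
beam 2: φ=0°, α=60°
  direction (0.5000, 0.8660); cell (4,2); t to first gridline: x 0.9400, y 0.2771 (then +2.0000 / +1.1547)
    (4,3) via y @ 0.2771
    (5,3) via x @ 0.9400  # hit
  → r_2 = 0.9400
beam 3: φ=45°, α=105°
  direction (-0.2588, 0.9659); cell (4,2); t to first gridline: x 2.0478, y 0.2485 (then +3.8637 / +1.0353)
    (4,3) via y @ 0.2485
    (4,4) via y @ 1.2837
    (3,4) via x @ 2.0478  # hit
  → r_3 = 2.0478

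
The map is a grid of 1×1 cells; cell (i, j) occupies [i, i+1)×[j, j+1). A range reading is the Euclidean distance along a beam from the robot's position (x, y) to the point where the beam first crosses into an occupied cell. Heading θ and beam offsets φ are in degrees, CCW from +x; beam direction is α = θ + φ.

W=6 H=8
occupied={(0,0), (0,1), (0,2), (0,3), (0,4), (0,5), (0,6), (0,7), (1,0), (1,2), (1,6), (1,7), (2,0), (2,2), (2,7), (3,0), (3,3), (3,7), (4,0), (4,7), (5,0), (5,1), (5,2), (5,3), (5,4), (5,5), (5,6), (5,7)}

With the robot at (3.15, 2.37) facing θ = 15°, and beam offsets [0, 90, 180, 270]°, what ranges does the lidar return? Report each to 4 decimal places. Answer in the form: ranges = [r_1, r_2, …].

beam 1: φ=0°, α=15°
  d=(0.9659,0.2588)  start (3,2)  tX=0.8800 tY=2.4341  stride 1/|dx|=1.0353 1/|dy|=3.8637
    cross x-line → (4,2), t=0.8800
    cross x-line → (5,2), t=1.9153 (wall)
  → r_1 = 1.9153
beam 2: φ=90°, α=105°
  d=(-0.2588,0.9659)  start (3,2)  tX=0.5796 tY=0.6522  stride 1/|dx|=3.8637 1/|dy|=1.0353
    cross x-line → (2,2), t=0.5796 (wall)
  → r_2 = 0.5796
beam 3: φ=180°, α=195°
  d=(-0.9659,-0.2588)  start (3,2)  tX=0.1553 tY=1.4296  stride 1/|dx|=1.0353 1/|dy|=3.8637
    cross x-line → (2,2), t=0.1553 (wall)
  → r_3 = 0.1553
beam 4: φ=270°, α=285°
  d=(0.2588,-0.9659)  start (3,2)  tX=3.2841 tY=0.3831  stride 1/|dx|=3.8637 1/|dy|=1.0353
    cross y-line → (3,1), t=0.3831
    cross y-line → (3,0), t=1.4183 (wall)
  → r_4 = 1.4183

ranges = [1.9153, 0.5796, 0.1553, 1.4183]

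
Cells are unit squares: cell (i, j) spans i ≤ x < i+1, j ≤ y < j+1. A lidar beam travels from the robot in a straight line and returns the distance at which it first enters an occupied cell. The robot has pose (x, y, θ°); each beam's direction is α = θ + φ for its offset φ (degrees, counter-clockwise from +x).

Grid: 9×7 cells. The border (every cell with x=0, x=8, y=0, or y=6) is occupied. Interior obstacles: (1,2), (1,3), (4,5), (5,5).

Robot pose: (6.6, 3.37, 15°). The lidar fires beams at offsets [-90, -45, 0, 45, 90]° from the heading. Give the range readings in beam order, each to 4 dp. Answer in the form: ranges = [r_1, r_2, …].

beam 1: φ=-90°, α=285°
  d=(0.2588,-0.9659)  start (6,3)  tX=1.5455 tY=0.3831  stride 1/|dx|=3.8637 1/|dy|=1.0353
    cross y-line → (6,2), t=0.3831
    cross y-line → (6,1), t=1.4183
    cross x-line → (7,1), t=1.5455
    cross y-line → (7,0), t=2.4536 (wall)
  → r_1 = 2.4536
beam 2: φ=-45°, α=330°
  d=(0.8660,-0.5000)  start (6,3)  tX=0.4619 tY=0.7400  stride 1/|dx|=1.1547 1/|dy|=2.0000
    cross x-line → (7,3), t=0.4619
    cross y-line → (7,2), t=0.7400
    cross x-line → (8,2), t=1.6166 (wall)
  → r_2 = 1.6166
beam 3: φ=0°, α=15°
  d=(0.9659,0.2588)  start (6,3)  tX=0.4141 tY=2.4341  stride 1/|dx|=1.0353 1/|dy|=3.8637
    cross x-line → (7,3), t=0.4141
    cross x-line → (8,3), t=1.4494 (wall)
  → r_3 = 1.4494
beam 4: φ=45°, α=60°
  d=(0.5000,0.8660)  start (6,3)  tX=0.8000 tY=0.7275  stride 1/|dx|=2.0000 1/|dy|=1.1547
    cross y-line → (6,4), t=0.7275
    cross x-line → (7,4), t=0.8000
    cross y-line → (7,5), t=1.8822
    cross x-line → (8,5), t=2.8000 (wall)
  → r_4 = 2.8000
beam 5: φ=90°, α=105°
  d=(-0.2588,0.9659)  start (6,3)  tX=2.3182 tY=0.6522  stride 1/|dx|=3.8637 1/|dy|=1.0353
    cross y-line → (6,4), t=0.6522
    cross y-line → (6,5), t=1.6875
    cross x-line → (5,5), t=2.3182 (wall)
  → r_5 = 2.3182

ranges = [2.4536, 1.6166, 1.4494, 2.8000, 2.3182]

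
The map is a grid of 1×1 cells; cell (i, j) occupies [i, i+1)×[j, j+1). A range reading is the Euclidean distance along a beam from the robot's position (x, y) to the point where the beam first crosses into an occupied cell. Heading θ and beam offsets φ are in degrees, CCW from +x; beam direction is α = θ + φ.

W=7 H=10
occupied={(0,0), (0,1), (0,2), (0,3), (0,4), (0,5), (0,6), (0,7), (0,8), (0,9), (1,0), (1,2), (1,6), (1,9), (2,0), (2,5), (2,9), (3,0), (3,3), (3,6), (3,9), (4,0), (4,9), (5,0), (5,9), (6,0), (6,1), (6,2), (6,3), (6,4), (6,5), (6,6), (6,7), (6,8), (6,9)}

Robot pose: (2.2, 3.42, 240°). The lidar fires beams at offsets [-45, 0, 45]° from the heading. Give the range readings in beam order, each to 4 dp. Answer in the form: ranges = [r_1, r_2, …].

beam 1: φ=-45°, α=195°
  dir = (cos 195°, sin 195°) = (-0.9659, -0.2588); from cell (2,3)
  next x-line at t=0.2071, next y-line at t=1.6228; Δt_x=1.0353, Δt_y=3.8637
    x: enter (1,3) at t=0.2071
    x: enter (0,3) at t=1.2423 ← occupied
  → r_1 = 1.2423
beam 2: φ=0°, α=240°
  dir = (cos 240°, sin 240°) = (-0.5000, -0.8660); from cell (2,3)
  next x-line at t=0.4000, next y-line at t=0.4850; Δt_x=2.0000, Δt_y=1.1547
    x: enter (1,3) at t=0.4000
    y: enter (1,2) at t=0.4850 ← occupied
  → r_2 = 0.4850
beam 3: φ=45°, α=285°
  dir = (cos 285°, sin 285°) = (0.2588, -0.9659); from cell (2,3)
  next x-line at t=3.0910, next y-line at t=0.4348; Δt_x=3.8637, Δt_y=1.0353
    y: enter (2,2) at t=0.4348
    y: enter (2,1) at t=1.4701
    y: enter (2,0) at t=2.5054 ← occupied
  → r_3 = 2.5054

ranges = [1.2423, 0.4850, 2.5054]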